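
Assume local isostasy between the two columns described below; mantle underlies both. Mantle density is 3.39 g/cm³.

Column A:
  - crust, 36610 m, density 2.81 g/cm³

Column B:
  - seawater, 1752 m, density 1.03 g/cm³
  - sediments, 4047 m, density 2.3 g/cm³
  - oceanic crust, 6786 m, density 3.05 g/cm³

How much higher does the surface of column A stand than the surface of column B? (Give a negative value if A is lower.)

3060 m

For any compensation level in the mantle, the mantle terms cancel and isostasy reduces to e = (Σt_A − Σt_B) − (Σ(ρt)_A − Σ(ρt)_B) / ρ_m.
Σt_A = 36610 m; Σt_B = 12585 m; Σ(ρt)_A = 102874.1; Σ(ρt)_B = 31809.96 (in m·g/cm³).
e = (36610 − 12585) − (102874.1 − 31809.96) / 3.39 = 3060 m.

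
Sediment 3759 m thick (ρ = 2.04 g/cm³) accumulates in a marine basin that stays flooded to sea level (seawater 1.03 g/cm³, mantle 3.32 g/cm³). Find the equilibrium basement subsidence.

Submarine loading: the sediment displaces seawater, and the subsidence is in turn flooded, so s (ρ_m − ρ_w) = t (ρ_sed − ρ_w).
s = 3759 m × (2.04 − 1.03) / (3.32 − 1.03) = 1660 m.

1660 m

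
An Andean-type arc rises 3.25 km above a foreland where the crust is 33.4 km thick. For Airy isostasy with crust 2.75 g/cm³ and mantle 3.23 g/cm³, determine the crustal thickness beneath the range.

55.3 km

Root depth r = h ρ_c / (ρ_m − ρ_c) = 3.25 km × 2.75 / 0.48 = 18.62 km.
Total thickness = T + h + r = 33.4 km + 3.25 km + 18.62 km = 55.3 km.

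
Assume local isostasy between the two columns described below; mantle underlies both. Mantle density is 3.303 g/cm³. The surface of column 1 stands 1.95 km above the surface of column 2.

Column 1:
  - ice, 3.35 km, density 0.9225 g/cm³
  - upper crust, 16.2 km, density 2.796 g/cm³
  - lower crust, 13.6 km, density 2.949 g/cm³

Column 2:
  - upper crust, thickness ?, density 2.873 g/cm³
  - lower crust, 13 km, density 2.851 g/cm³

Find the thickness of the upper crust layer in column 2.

20.2 km

Take the compensation level at the base of the deeper column (depth z_c below the surface of column 1) and equate Σ ρ_i t_i down to z_c; mantle fills any gap and the z_c terms cancel.
Column 1: 3.35×0.9225 + 16.2×2.796 + 13.6×2.949 + (z_c − 33.15)×3.303
Column 2: 1.95×0 + x×2.873 + 13×2.851 + (z_c − 1.95 − 13 − x)×3.303
The z_c×3.303 term appears on both sides and cancels. Collect the known terms of each column as K = Σ(ρt)_known − 3.303 × (depth of known layers): K_1 = 88.491975 − 3.303×33.15 = −21.002475; K_2 = 37.063 − 3.303×(1.95 + 13) = −12.31685.
Balance: K_1 = K_2 − x×(3.303 − 2.873), so x = (K_2 − K_1)/(3.303 − 2.873) = 8.68562/0.43 = 20.2 km.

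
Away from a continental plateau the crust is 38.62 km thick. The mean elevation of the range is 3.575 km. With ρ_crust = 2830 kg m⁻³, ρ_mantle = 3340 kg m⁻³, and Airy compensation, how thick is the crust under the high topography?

62 km

Root depth r = h ρ_c / (ρ_m − ρ_c) = 3.575 km × 2830 / 510 = 19.84 km.
Total thickness = T + h + r = 38.62 km + 3.575 km + 19.84 km = 62 km.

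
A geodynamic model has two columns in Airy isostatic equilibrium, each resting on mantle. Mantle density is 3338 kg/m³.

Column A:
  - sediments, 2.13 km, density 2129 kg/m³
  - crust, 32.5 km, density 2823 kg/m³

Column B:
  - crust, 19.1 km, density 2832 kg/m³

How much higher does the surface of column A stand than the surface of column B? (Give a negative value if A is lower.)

For any compensation level in the mantle, the mantle terms cancel and isostasy reduces to e = (Σt_A − Σt_B) − (Σ(ρt)_A − Σ(ρt)_B) / ρ_m.
Σt_A = 34.63 km; Σt_B = 19.1 km; Σ(ρt)_A = 96282.27; Σ(ρt)_B = 54091.2 (in km·kg/m³).
e = (34.63 − 19.1) − (96282.27 − 54091.2) / 3338 = 2.89 km.

2.89 km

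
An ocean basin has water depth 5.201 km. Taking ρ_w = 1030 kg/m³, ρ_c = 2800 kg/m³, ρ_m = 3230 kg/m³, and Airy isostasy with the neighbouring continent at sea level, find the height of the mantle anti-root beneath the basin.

21.4 km

Equating mass per unit area of the two columns: replacing crust with seawater at the top is compensated by replacing crust with mantle at the base: d (ρ_c − ρ_w) = a (ρ_m − ρ_c).
a = d (ρ_c − ρ_w)/(ρ_m − ρ_c) = 5.201 km × 1770/430 = 21.4 km.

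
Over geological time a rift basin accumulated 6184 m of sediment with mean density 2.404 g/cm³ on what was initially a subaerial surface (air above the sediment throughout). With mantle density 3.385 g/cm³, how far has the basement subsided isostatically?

4390 m

Subaerial load: s = t ρ_sed / ρ_m = 6184 m × 2.404/3.385 = 4390 m.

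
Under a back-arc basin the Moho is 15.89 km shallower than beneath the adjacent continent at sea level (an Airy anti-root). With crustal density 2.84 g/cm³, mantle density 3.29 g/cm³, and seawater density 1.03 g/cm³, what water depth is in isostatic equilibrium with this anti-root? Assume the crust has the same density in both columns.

3.95 km

Replacing a thickness d of crust by seawater at the top must be balanced by replacing crust with mantle at the base: d (ρ_c − ρ_w) = a (ρ_m − ρ_c).
d = a (ρ_m − ρ_c)/(ρ_c − ρ_w) = 15.89 km × 0.45/1.81 = 3.95 km.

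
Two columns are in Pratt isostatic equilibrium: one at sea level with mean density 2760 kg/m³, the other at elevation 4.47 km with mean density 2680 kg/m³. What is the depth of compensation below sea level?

ρ_ref D = ρ (D + h) → D (ρ_ref − ρ) = ρ h.
D = ρ h/(ρ_ref − ρ) = 2680 × 4.47 km/(2760 − 2680) = 150 km.

150 km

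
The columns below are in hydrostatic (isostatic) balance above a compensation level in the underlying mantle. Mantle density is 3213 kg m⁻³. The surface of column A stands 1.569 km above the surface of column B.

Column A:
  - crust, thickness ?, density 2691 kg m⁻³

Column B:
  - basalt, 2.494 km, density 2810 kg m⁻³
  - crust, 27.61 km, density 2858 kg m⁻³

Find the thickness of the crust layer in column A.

30.4 km

Take the compensation level at the base of the deeper column (depth z_c below the surface of column A) and equate Σ ρ_i t_i down to z_c; mantle fills any gap and the z_c terms cancel.
Column A: x×2691 + (z_c − 0 − x)×3213
Column B: 1.569×0 + 2.494×2810 + 27.61×2858 + (z_c − 1.569 − 30.104)×3213
The z_c×3213 term appears on both sides and cancels. Collect the known terms of each column as K = Σ(ρt)_known − 3213 × (depth of known layers): K_A = 0 − 3213×0 = 0; K_B = 85917.52 − 3213×(1.569 + 30.104) = −15847.829.
Balance: K_A − x×(3213 − 2691) = K_B, so x = (K_A − K_B)/(3213 − 2691) = 15847.8/522 = 30.4 km.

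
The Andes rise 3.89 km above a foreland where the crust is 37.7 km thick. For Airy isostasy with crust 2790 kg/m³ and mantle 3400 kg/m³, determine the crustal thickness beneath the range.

Root depth r = h ρ_c / (ρ_m − ρ_c) = 3.89 km × 2790 / 610 = 17.79 km.
Total thickness = T + h + r = 37.7 km + 3.89 km + 17.79 km = 59.4 km.

59.4 km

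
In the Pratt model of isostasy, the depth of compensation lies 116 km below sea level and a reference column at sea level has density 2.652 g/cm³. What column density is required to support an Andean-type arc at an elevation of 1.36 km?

2.62 g/cm³

Pratt balance: ρ_ref D = ρ (D + h).
ρ = ρ_ref D/(D + h) = 2.652 × 116 km/(116 km + 1.36 km) = 2.62 g/cm³.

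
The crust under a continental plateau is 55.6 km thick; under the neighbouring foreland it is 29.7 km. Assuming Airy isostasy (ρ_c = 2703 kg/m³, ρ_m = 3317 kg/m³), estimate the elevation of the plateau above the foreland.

Excess crust Δ = 55.6 km − 29.7 km = 25.9 km, split between elevation h and root r with h + r = Δ.
Airy balance ρ_c h = (ρ_m − ρ_c) r gives r = h ρ_c/(ρ_m − ρ_c), so h (1 + ρ_c/(ρ_m − ρ_c)) = Δ, i.e. h = Δ (ρ_m − ρ_c)/ρ_m.
h = 25.9 km × 614/3317 = 4.79 km.

4.79 km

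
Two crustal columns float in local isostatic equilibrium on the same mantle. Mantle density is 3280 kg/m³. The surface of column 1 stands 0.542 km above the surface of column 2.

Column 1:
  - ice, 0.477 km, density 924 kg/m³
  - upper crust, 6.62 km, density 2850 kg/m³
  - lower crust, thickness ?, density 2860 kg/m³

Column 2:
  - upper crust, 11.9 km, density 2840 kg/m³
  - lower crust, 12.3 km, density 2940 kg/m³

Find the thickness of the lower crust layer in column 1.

Take the compensation level at the base of the deeper column (depth z_c below the surface of column 1) and equate Σ ρ_i t_i down to z_c; mantle fills any gap and the z_c terms cancel.
Column 1: 0.477×924 + 6.62×2850 + x×2860 + (z_c − 7.097 − x)×3280
Column 2: 0.542×0 + 11.9×2840 + 12.3×2940 + (z_c − 0.542 − 24.2)×3280
The z_c×3280 term appears on both sides and cancels. Collect the known terms of each column as K = Σ(ρt)_known − 3280 × (depth of known layers): K_1 = 19307.748 − 3280×7.097 = −3970.412; K_2 = 69958 − 3280×(0.542 + 24.2) = −11195.76.
Balance: K_1 − x×(3280 − 2860) = K_2, so x = (K_1 − K_2)/(3280 − 2860) = 7225.35/420 = 17.2 km.

17.2 km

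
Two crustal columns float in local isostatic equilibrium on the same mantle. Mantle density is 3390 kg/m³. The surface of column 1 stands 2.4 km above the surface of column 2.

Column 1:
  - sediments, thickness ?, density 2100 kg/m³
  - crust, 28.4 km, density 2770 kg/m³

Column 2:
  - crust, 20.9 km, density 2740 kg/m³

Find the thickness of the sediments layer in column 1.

3.19 km

Take the compensation level at the base of the deeper column (depth z_c below the surface of column 1) and equate Σ ρ_i t_i down to z_c; mantle fills any gap and the z_c terms cancel.
Column 1: x×2100 + 28.4×2770 + (z_c − 28.4 − x)×3390
Column 2: 2.4×0 + 20.9×2740 + (z_c − 2.4 − 20.9)×3390
The z_c×3390 term appears on both sides and cancels. Collect the known terms of each column as K = Σ(ρt)_known − 3390 × (depth of known layers): K_1 = 78668 − 3390×28.4 = −17608; K_2 = 57266 − 3390×(2.4 + 20.9) = −21721.
Balance: K_1 − x×(3390 − 2100) = K_2, so x = (K_1 − K_2)/(3390 − 2100) = 4113/1290 = 3.19 km.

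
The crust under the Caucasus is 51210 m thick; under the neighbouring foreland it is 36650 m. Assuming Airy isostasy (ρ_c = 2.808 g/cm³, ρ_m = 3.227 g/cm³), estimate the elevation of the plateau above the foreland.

Excess crust Δ = 51210 m − 36650 m = 14560 m, split between elevation h and root r with h + r = Δ.
Airy balance ρ_c h = (ρ_m − ρ_c) r gives r = h ρ_c/(ρ_m − ρ_c), so h (1 + ρ_c/(ρ_m − ρ_c)) = Δ, i.e. h = Δ (ρ_m − ρ_c)/ρ_m.
h = 14560 m × 0.419/3.227 = 1890 m.

1890 m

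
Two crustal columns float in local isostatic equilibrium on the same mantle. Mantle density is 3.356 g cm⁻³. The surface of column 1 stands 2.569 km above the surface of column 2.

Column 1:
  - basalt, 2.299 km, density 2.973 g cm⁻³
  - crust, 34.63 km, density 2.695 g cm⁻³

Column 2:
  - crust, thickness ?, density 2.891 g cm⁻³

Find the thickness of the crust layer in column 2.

Take the compensation level at the base of the deeper column (depth z_c below the surface of column 1) and equate Σ ρ_i t_i down to z_c; mantle fills any gap and the z_c terms cancel.
Column 1: 2.299×2.973 + 34.63×2.695 + (z_c − 36.929)×3.356
Column 2: 2.569×0 + x×2.891 + (z_c − 2.569 − 0 − x)×3.356
The z_c×3.356 term appears on both sides and cancels. Collect the known terms of each column as K = Σ(ρt)_known − 3.356 × (depth of known layers): K_1 = 100.162777 − 3.356×36.929 = −23.770947; K_2 = 0 − 3.356×(2.569 + 0) = −8.621564.
Balance: K_1 = K_2 − x×(3.356 − 2.891), so x = (K_2 − K_1)/(3.356 − 2.891) = 15.1494/0.465 = 32.6 km.

32.6 km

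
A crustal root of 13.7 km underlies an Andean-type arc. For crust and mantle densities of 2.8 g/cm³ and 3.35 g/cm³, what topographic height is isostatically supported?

Balancing pressure at the compensation depth: ρ_c h = (ρ_m − ρ_c) r.
h = r (ρ_m − ρ_c) / ρ_c = 13.7 km × (3.35 − 2.8) / 2.8 = 2.69 km.

2.69 km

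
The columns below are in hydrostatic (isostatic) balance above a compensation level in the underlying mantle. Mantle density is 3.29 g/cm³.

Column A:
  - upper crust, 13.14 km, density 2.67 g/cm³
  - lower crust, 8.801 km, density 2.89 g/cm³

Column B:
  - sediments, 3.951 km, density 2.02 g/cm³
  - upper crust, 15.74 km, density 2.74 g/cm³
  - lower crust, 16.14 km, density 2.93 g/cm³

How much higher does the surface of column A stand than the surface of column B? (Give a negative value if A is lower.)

For any compensation level in the mantle, the mantle terms cancel and isostasy reduces to e = (Σt_A − Σt_B) − (Σ(ρt)_A − Σ(ρt)_B) / ρ_m.
Σt_A = 21.941 km; Σt_B = 35.831 km; Σ(ρt)_A = 60.51869; Σ(ρt)_B = 98.39882 (in km·g/cm³).
e = (21.941 − 35.831) − (60.51869 − 98.39882) / 3.29 = −2.38 km.

−2.38 km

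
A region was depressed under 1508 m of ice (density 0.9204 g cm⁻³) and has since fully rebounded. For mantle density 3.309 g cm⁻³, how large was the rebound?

Removing the load lets mantle flow back in; uplift u satisfies ρ_ice t = ρ_m u.
u = t ρ_ice/ρ_m = 1508 m × 0.9204/3.309 = 419 m.

419 m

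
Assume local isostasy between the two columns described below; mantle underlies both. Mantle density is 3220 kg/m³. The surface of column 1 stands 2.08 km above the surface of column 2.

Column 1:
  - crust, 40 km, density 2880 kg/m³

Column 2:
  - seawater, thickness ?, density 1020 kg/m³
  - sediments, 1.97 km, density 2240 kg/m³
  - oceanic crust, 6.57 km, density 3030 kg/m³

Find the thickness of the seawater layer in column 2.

1.69 km

Take the compensation level at the base of the deeper column (depth z_c below the surface of column 1) and equate Σ ρ_i t_i down to z_c; mantle fills any gap and the z_c terms cancel.
Column 1: 40×2880 + (z_c − 40)×3220
Column 2: 2.08×0 + x×1020 + 1.97×2240 + 6.57×3030 + (z_c − 2.08 − 8.54 − x)×3220
The z_c×3220 term appears on both sides and cancels. Collect the known terms of each column as K = Σ(ρt)_known − 3220 × (depth of known layers): K_1 = 115200 − 3220×40 = −13600; K_2 = 24319.9 − 3220×(2.08 + 8.54) = −9876.5.
Balance: K_1 = K_2 − x×(3220 − 1020), so x = (K_2 − K_1)/(3220 − 1020) = 3723.5/2200 = 1.69 km.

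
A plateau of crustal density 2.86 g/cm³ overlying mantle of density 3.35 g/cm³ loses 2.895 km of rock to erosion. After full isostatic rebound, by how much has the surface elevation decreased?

Rebound u = e ρ_c/ρ_m = 2.895 km × 2.86/3.35 = 2.472 km.
Net surface drop = e − u = 2.895 km − 2.472 km = e (ρ_m − ρ_c)/ρ_m = 0.423 km.

0.423 km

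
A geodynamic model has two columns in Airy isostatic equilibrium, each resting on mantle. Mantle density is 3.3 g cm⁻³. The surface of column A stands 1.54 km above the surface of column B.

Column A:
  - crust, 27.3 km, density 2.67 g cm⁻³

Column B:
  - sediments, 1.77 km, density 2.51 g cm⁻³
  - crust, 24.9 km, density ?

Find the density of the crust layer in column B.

2.87 g cm⁻³

Take the compensation level at the base of the deeper column (depth z_c below the surface of column A) and equate Σ ρ_i t_i down to z_c; mantle fills any gap and the z_c terms cancel.
Column A: 27.3×2.67 + (z_c − 27.3)×3.3
Column B: 1.54×0 + 1.77×2.51 + 24.9×ρ + (z_c − 1.54 − 26.67)×3.3
The z_c×3.3 term appears on both sides and cancels. Collect the known terms of each column as K = Σ(ρt)_known − 3.3 × (depth of known layers): K_A = 72.891 − 3.3×27.3 = −17.199; K_B = 4.4427 − 3.3×(1.54 + 26.67) = −88.6503.
Balance: K_A = K_B + 24.9×ρ, so ρ = (K_A − K_B)/24.9 = 71.4513/24.9 = 2.87 g cm⁻³.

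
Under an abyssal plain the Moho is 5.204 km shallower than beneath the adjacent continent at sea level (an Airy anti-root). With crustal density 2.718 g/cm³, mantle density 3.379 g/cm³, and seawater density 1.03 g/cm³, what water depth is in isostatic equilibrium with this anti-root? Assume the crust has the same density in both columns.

2.04 km

Replacing a thickness d of crust by seawater at the top must be balanced by replacing crust with mantle at the base: d (ρ_c − ρ_w) = a (ρ_m − ρ_c).
d = a (ρ_m − ρ_c)/(ρ_c − ρ_w) = 5.204 km × 0.661/1.688 = 2.04 km.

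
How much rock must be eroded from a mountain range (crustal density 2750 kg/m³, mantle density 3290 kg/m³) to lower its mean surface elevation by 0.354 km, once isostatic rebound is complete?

Net drop Δ = e − u = e − e ρ_c/ρ_m = e (ρ_m − ρ_c)/ρ_m.
e = Δ ρ_m/(ρ_m − ρ_c) = 0.354 km × 3290/540 = 2.16 km.

2.16 km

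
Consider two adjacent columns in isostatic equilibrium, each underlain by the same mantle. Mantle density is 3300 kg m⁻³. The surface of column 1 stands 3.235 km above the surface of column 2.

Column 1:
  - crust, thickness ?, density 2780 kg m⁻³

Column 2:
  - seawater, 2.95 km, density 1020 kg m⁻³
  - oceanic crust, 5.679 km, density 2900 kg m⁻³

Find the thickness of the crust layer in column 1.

Take the compensation level at the base of the deeper column (depth z_c below the surface of column 1) and equate Σ ρ_i t_i down to z_c; mantle fills any gap and the z_c terms cancel.
Column 1: x×2780 + (z_c − 0 − x)×3300
Column 2: 3.235×0 + 2.95×1020 + 5.679×2900 + (z_c − 3.235 − 8.629)×3300
The z_c×3300 term appears on both sides and cancels. Collect the known terms of each column as K = Σ(ρt)_known − 3300 × (depth of known layers): K_1 = 0 − 3300×0 = 0; K_2 = 19478.1 − 3300×(3.235 + 8.629) = −19673.1.
Balance: K_1 − x×(3300 − 2780) = K_2, so x = (K_1 − K_2)/(3300 − 2780) = 19673.1/520 = 37.8 km.

37.8 km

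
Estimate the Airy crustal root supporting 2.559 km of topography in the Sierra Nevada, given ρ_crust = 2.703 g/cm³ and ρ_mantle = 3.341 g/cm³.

Isostatic balance requires: the weight of the topography is balanced by the buoyancy of the root, ρ_c h = (ρ_m − ρ_c) r.
r = h · ρ_c / (ρ_m − ρ_c) = 2.559 km × 2.703 / (3.341 − 2.703) = 10.8 km.

10.8 km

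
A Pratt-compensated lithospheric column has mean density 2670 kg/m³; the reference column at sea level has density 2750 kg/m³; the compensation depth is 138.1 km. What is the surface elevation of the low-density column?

4.14 km

ρ_ref D = ρ (D + h) → h = D (ρ_ref − ρ)/ρ.
h = 138.1 km × (2750 − 2670)/2670 = 4.14 km.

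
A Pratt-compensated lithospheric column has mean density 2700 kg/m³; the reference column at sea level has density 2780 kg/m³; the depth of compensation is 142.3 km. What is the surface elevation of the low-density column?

4.22 km

ρ_ref D = ρ (D + h) → h = D (ρ_ref − ρ)/ρ.
h = 142.3 km × (2780 − 2700)/2700 = 4.22 km.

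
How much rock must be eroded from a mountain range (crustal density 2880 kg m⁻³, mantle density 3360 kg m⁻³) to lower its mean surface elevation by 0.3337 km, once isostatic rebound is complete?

2.34 km

Net drop Δ = e − u = e − e ρ_c/ρ_m = e (ρ_m − ρ_c)/ρ_m.
e = Δ ρ_m/(ρ_m − ρ_c) = 0.3337 km × 3360/480 = 2.34 km.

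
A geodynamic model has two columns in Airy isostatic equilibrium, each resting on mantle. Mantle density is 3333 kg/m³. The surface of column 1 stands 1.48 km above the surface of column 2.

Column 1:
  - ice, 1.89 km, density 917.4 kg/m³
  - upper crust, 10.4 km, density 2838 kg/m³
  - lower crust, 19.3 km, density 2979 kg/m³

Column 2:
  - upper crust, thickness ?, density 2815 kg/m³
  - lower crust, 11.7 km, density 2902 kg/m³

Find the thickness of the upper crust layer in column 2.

12.7 km

Take the compensation level at the base of the deeper column (depth z_c below the surface of column 1) and equate Σ ρ_i t_i down to z_c; mantle fills any gap and the z_c terms cancel.
Column 1: 1.89×917.4 + 10.4×2838 + 19.3×2979 + (z_c − 31.59)×3333
Column 2: 1.48×0 + x×2815 + 11.7×2902 + (z_c − 1.48 − 11.7 − x)×3333
The z_c×3333 term appears on both sides and cancels. Collect the known terms of each column as K = Σ(ρt)_known − 3333 × (depth of known layers): K_1 = 88743.786 − 3333×31.59 = −16545.684; K_2 = 33953.4 − 3333×(1.48 + 11.7) = −9975.54.
Balance: K_1 = K_2 − x×(3333 − 2815), so x = (K_2 − K_1)/(3333 − 2815) = 6570.14/518 = 12.7 km.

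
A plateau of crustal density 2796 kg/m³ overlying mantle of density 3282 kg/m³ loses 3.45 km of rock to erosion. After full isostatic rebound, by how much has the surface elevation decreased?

Rebound u = e ρ_c/ρ_m = 3.45 km × 2796/3282 = 2.939 km.
Net surface drop = e − u = 3.45 km − 2.939 km = e (ρ_m − ρ_c)/ρ_m = 0.511 km.

0.511 km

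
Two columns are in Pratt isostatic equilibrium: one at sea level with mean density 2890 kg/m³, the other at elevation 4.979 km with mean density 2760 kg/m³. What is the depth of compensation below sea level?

106 km

ρ_ref D = ρ (D + h) → D (ρ_ref − ρ) = ρ h.
D = ρ h/(ρ_ref − ρ) = 2760 × 4.979 km/(2890 − 2760) = 106 km.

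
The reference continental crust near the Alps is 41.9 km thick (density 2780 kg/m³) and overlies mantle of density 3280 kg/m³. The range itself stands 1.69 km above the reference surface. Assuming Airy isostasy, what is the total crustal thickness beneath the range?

Root depth r = h ρ_c / (ρ_m − ρ_c) = 1.69 km × 2780 / 500 = 9.396 km.
Total thickness = T + h + r = 41.9 km + 1.69 km + 9.396 km = 53 km.

53 km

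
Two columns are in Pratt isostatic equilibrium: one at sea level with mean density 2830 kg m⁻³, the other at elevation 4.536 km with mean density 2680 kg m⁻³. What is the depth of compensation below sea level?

ρ_ref D = ρ (D + h) → D (ρ_ref − ρ) = ρ h.
D = ρ h/(ρ_ref − ρ) = 2680 × 4.536 km/(2830 − 2680) = 81 km.

81 km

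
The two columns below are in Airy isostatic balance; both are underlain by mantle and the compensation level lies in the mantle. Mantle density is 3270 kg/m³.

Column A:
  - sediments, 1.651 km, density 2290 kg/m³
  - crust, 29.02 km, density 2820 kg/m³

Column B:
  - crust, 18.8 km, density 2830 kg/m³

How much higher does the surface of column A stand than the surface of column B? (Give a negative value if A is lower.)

For any compensation level in the mantle, the mantle terms cancel and isostasy reduces to e = (Σt_A − Σt_B) − (Σ(ρt)_A − Σ(ρt)_B) / ρ_m.
Σt_A = 30.671 km; Σt_B = 18.8 km; Σ(ρt)_A = 85617.19; Σ(ρt)_B = 53204 (in km·kg/m³).
e = (30.671 − 18.8) − (85617.19 − 53204) / 3270 = 1.96 km.

1.96 km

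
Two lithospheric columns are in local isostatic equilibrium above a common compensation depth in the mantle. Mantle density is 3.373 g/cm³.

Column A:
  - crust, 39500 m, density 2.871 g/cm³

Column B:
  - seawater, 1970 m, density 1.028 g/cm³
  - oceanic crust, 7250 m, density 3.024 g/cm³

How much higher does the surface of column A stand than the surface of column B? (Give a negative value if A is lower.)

For any compensation level in the mantle, the mantle terms cancel and isostasy reduces to e = (Σt_A − Σt_B) − (Σ(ρt)_A − Σ(ρt)_B) / ρ_m.
Σt_A = 39500 m; Σt_B = 9220 m; Σ(ρt)_A = 113404.5; Σ(ρt)_B = 23949.16 (in m·g/cm³).
e = (39500 − 9220) − (113404.5 − 23949.16) / 3.373 = 3760 m.

3760 m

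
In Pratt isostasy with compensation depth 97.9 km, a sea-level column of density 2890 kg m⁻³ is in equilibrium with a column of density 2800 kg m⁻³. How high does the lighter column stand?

3.15 km

ρ_ref D = ρ (D + h) → h = D (ρ_ref − ρ)/ρ.
h = 97.9 km × (2890 − 2800)/2800 = 3.15 km.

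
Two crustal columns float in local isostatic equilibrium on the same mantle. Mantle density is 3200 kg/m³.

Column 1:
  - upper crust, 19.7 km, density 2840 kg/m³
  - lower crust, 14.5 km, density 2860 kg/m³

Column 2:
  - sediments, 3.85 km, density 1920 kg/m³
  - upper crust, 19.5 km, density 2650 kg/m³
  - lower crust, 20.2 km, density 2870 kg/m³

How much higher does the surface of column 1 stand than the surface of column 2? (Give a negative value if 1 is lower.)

−3.22 km

For any compensation level in the mantle, the mantle terms cancel and isostasy reduces to e = (Σt_1 − Σt_2) − (Σ(ρt)_1 − Σ(ρt)_2) / ρ_m.
Σt_1 = 34.2 km; Σt_2 = 43.55 km; Σ(ρt)_1 = 97418; Σ(ρt)_2 = 117041 (in km·kg/m³).
e = (34.2 − 43.55) − (97418 − 117041) / 3200 = −3.22 km.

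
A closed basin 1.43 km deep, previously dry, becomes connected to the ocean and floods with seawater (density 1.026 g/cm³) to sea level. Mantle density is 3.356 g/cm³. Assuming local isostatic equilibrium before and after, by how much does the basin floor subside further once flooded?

After flooding the water column is d + s deep. Its weight must equal the weight of mantle displaced by the extra subsidence s: (d + s) ρ_w = s ρ_m.
s = d ρ_w / (ρ_m − ρ_w) = 1.43 km × 1.026/(3.356 − 1.026) = 0.63 km.

0.63 km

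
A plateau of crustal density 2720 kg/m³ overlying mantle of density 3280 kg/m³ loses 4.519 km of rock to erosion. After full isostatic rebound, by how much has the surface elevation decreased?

Rebound u = e ρ_c/ρ_m = 4.519 km × 2720/3280 = 3.747 km.
Net surface drop = e − u = 4.519 km − 3.747 km = e (ρ_m − ρ_c)/ρ_m = 0.772 km.

0.772 km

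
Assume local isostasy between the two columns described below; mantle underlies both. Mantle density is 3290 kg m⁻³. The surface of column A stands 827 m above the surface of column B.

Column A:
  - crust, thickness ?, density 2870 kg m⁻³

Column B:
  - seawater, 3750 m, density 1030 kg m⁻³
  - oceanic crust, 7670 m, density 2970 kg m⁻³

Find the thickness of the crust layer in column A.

Take the compensation level at the base of the deeper column (depth z_c below the surface of column A) and equate Σ ρ_i t_i down to z_c; mantle fills any gap and the z_c terms cancel.
Column A: x×2870 + (z_c − 0 − x)×3290
Column B: 827×0 + 3750×1030 + 7670×2970 + (z_c − 827 − 11420)×3290
The z_c×3290 term appears on both sides and cancels. Collect the known terms of each column as K = Σ(ρt)_known − 3290 × (depth of known layers): K_A = 0 − 3290×0 = 0; K_B = 26642400 − 3290×(827 + 11420) = −13650230.
Balance: K_A − x×(3290 − 2870) = K_B, so x = (K_A − K_B)/(3290 − 2870) = 13650200/420 = 32500 m.

32500 m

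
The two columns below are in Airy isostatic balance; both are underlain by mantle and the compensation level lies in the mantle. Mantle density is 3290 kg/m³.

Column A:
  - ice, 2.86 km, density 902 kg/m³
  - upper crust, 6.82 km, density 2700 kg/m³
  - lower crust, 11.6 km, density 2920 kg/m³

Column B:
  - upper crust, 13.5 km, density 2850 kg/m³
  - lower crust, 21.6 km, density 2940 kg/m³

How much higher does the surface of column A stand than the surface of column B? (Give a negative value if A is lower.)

0.5 km

For any compensation level in the mantle, the mantle terms cancel and isostasy reduces to e = (Σt_A − Σt_B) − (Σ(ρt)_A − Σ(ρt)_B) / ρ_m.
Σt_A = 21.28 km; Σt_B = 35.1 km; Σ(ρt)_A = 54865.72; Σ(ρt)_B = 101979 (in km·kg/m³).
e = (21.28 − 35.1) − (54865.72 − 101979) / 3290 = 0.5 km.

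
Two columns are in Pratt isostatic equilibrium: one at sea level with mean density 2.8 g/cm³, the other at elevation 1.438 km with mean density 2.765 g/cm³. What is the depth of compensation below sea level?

ρ_ref D = ρ (D + h) → D (ρ_ref − ρ) = ρ h.
D = ρ h/(ρ_ref − ρ) = 2.765 × 1.438 km/(2.8 − 2.765) = 114 km.

114 km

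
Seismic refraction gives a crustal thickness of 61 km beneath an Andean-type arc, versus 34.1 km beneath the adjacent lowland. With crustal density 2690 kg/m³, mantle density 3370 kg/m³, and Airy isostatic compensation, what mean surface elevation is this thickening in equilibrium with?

Excess crust Δ = 61 km − 34.1 km = 26.9 km, split between elevation h and root r with h + r = Δ.
Airy balance ρ_c h = (ρ_m − ρ_c) r gives r = h ρ_c/(ρ_m − ρ_c), so h (1 + ρ_c/(ρ_m − ρ_c)) = Δ, i.e. h = Δ (ρ_m − ρ_c)/ρ_m.
h = 26.9 km × 680/3370 = 5.43 km.

5.43 km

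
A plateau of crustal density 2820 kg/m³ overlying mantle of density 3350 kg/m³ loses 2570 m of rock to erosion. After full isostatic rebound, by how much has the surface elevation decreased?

Rebound u = e ρ_c/ρ_m = 2570 m × 2820/3350 = 2163 m.
Net surface drop = e − u = 2570 m − 2163 m = e (ρ_m − ρ_c)/ρ_m = 407 m.

407 m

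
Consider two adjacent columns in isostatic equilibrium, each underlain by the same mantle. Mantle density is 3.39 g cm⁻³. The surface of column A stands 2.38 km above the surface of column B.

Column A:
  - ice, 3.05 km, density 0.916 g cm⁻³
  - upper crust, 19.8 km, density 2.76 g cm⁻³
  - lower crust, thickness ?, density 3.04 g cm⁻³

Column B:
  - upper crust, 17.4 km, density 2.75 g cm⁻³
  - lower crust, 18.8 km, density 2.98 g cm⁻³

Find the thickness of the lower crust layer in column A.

Take the compensation level at the base of the deeper column (depth z_c below the surface of column A) and equate Σ ρ_i t_i down to z_c; mantle fills any gap and the z_c terms cancel.
Column A: 3.05×0.916 + 19.8×2.76 + x×3.04 + (z_c − 22.85 − x)×3.39
Column B: 2.38×0 + 17.4×2.75 + 18.8×2.98 + (z_c − 2.38 − 36.2)×3.39
The z_c×3.39 term appears on both sides and cancels. Collect the known terms of each column as K = Σ(ρt)_known − 3.39 × (depth of known layers): K_A = 57.4418 − 3.39×22.85 = −20.0197; K_B = 103.874 − 3.39×(2.38 + 36.2) = −26.9122.
Balance: K_A − x×(3.39 − 3.04) = K_B, so x = (K_A − K_B)/(3.39 − 3.04) = 6.8925/0.35 = 19.7 km.

19.7 km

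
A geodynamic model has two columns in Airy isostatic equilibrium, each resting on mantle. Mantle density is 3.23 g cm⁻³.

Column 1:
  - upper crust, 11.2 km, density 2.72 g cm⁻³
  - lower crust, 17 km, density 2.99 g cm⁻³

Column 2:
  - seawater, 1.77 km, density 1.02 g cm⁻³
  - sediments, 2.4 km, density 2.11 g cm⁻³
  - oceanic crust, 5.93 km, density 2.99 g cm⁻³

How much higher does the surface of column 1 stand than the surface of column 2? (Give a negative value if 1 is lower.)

For any compensation level in the mantle, the mantle terms cancel and isostasy reduces to e = (Σt_1 − Σt_2) − (Σ(ρt)_1 − Σ(ρt)_2) / ρ_m.
Σt_1 = 28.2 km; Σt_2 = 10.1 km; Σ(ρt)_1 = 81.294; Σ(ρt)_2 = 24.6001 (in km·g cm⁻³).
e = (28.2 − 10.1) − (81.294 − 24.6001) / 3.23 = 0.548 km.

0.548 km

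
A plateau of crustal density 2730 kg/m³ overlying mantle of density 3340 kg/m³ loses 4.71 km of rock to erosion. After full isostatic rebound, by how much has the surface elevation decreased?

Rebound u = e ρ_c/ρ_m = 4.71 km × 2730/3340 = 3.85 km.
Net surface drop = e − u = 4.71 km − 3.85 km = e (ρ_m − ρ_c)/ρ_m = 0.86 km.

0.86 km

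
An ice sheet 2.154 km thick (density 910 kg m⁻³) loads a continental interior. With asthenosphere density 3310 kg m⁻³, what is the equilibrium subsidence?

In Airy isostatic equilibrium: the ice load ρ_ice t is balanced by mantle displaced below, ρ_m s.
s = t ρ_ice / ρ_m = 2.154 km × 910/3310 = 0.592 km.

0.592 km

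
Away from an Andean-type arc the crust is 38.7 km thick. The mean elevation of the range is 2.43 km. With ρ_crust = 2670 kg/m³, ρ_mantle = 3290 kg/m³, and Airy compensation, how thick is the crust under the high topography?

Root depth r = h ρ_c / (ρ_m − ρ_c) = 2.43 km × 2670 / 620 = 10.46 km.
Total thickness = T + h + r = 38.7 km + 2.43 km + 10.46 km = 51.6 km.

51.6 km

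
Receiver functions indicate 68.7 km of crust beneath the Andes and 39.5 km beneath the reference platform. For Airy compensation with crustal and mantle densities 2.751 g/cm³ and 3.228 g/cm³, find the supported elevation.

4.31 km

Excess crust Δ = 68.7 km − 39.5 km = 29.2 km, split between elevation h and root r with h + r = Δ.
Airy balance ρ_c h = (ρ_m − ρ_c) r gives r = h ρ_c/(ρ_m − ρ_c), so h (1 + ρ_c/(ρ_m − ρ_c)) = Δ, i.e. h = Δ (ρ_m − ρ_c)/ρ_m.
h = 29.2 km × 0.477/3.228 = 4.31 km.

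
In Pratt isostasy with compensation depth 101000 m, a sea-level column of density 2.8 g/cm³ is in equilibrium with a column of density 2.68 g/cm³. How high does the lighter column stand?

ρ_ref D = ρ (D + h) → h = D (ρ_ref − ρ)/ρ.
h = 101000 m × (2.8 − 2.68)/2.68 = 4520 m.

4520 m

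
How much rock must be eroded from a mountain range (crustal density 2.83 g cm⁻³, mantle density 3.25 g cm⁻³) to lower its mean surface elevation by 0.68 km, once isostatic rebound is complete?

Net drop Δ = e − u = e − e ρ_c/ρ_m = e (ρ_m − ρ_c)/ρ_m.
e = Δ ρ_m/(ρ_m − ρ_c) = 0.68 km × 3.25/0.42 = 5.26 km.

5.26 km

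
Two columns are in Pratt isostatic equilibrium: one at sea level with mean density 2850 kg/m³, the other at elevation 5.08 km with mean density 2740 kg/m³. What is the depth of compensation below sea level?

ρ_ref D = ρ (D + h) → D (ρ_ref − ρ) = ρ h.
D = ρ h/(ρ_ref − ρ) = 2740 × 5.08 km/(2850 − 2740) = 127 km.

127 km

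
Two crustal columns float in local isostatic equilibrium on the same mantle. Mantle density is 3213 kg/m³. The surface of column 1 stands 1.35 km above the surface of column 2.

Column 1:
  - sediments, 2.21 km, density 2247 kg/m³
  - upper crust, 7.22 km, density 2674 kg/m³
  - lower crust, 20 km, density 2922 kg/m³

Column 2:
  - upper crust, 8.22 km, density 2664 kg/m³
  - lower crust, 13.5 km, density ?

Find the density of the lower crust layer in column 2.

2990 kg/m³

Take the compensation level at the base of the deeper column (depth z_c below the surface of column 1) and equate Σ ρ_i t_i down to z_c; mantle fills any gap and the z_c terms cancel.
Column 1: 2.21×2247 + 7.22×2674 + 20×2922 + (z_c − 29.43)×3213
Column 2: 1.35×0 + 8.22×2664 + 13.5×ρ + (z_c − 1.35 − 21.72)×3213
The z_c×3213 term appears on both sides and cancels. Collect the known terms of each column as K = Σ(ρt)_known − 3213 × (depth of known layers): K_1 = 82712.15 − 3213×29.43 = −11846.44; K_2 = 21898.08 − 3213×(1.35 + 21.72) = −52225.83.
Balance: K_1 = K_2 + 13.5×ρ, so ρ = (K_1 − K_2)/13.5 = 40379.4/13.5 = 2990 kg/m³.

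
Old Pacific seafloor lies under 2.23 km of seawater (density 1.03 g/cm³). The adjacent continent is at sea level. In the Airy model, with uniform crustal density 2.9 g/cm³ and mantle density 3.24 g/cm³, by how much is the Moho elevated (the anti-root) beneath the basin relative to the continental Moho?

12.3 km

Isostatic balance requires: replacing crust with seawater at the top is compensated by replacing crust with mantle at the base: d (ρ_c − ρ_w) = a (ρ_m − ρ_c).
a = d (ρ_c − ρ_w)/(ρ_m − ρ_c) = 2.23 km × 1.87/0.34 = 12.3 km.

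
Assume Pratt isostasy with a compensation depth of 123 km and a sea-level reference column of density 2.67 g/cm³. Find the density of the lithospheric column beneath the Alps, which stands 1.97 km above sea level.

Pratt balance: ρ_ref D = ρ (D + h).
ρ = ρ_ref D/(D + h) = 2.67 × 123 km/(123 km + 1.97 km) = 2.63 g/cm³.

2.63 g/cm³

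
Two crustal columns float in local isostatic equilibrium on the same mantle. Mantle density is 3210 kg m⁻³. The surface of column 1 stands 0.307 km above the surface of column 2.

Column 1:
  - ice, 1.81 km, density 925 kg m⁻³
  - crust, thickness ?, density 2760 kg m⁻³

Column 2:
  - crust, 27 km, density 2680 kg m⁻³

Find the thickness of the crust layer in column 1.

24.8 km

Take the compensation level at the base of the deeper column (depth z_c below the surface of column 1) and equate Σ ρ_i t_i down to z_c; mantle fills any gap and the z_c terms cancel.
Column 1: 1.81×925 + x×2760 + (z_c − 1.81 − x)×3210
Column 2: 0.307×0 + 27×2680 + (z_c − 0.307 − 27)×3210
The z_c×3210 term appears on both sides and cancels. Collect the known terms of each column as K = Σ(ρt)_known − 3210 × (depth of known layers): K_1 = 1674.25 − 3210×1.81 = −4135.85; K_2 = 72360 − 3210×(0.307 + 27) = −15295.47.
Balance: K_1 − x×(3210 − 2760) = K_2, so x = (K_1 − K_2)/(3210 − 2760) = 11159.6/450 = 24.8 km.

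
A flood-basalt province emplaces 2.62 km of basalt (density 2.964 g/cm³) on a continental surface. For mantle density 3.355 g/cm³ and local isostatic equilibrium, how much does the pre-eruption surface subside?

2.31 km

Subaerial loading: s = t ρ_load / ρ_m.
s = 2.62 km × 2.964/3.355 = 2.31 km.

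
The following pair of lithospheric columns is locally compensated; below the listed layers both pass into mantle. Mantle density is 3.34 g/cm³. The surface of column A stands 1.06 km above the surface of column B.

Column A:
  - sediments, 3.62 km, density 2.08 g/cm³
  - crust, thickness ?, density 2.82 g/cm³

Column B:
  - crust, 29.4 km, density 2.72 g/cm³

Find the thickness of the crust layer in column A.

33.1 km

Take the compensation level at the base of the deeper column (depth z_c below the surface of column A) and equate Σ ρ_i t_i down to z_c; mantle fills any gap and the z_c terms cancel.
Column A: 3.62×2.08 + x×2.82 + (z_c − 3.62 − x)×3.34
Column B: 1.06×0 + 29.4×2.72 + (z_c − 1.06 − 29.4)×3.34
The z_c×3.34 term appears on both sides and cancels. Collect the known terms of each column as K = Σ(ρt)_known − 3.34 × (depth of known layers): K_A = 7.5296 − 3.34×3.62 = −4.5612; K_B = 79.968 − 3.34×(1.06 + 29.4) = −21.7684.
Balance: K_A − x×(3.34 − 2.82) = K_B, so x = (K_A − K_B)/(3.34 − 2.82) = 17.2072/0.52 = 33.1 km.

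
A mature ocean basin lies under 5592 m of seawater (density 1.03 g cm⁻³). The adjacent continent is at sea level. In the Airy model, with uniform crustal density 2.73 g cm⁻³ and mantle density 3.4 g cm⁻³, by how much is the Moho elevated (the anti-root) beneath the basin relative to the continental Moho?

14200 m

Equating mass per unit area of the two columns: replacing crust with seawater at the top is compensated by replacing crust with mantle at the base: d (ρ_c − ρ_w) = a (ρ_m − ρ_c).
a = d (ρ_c − ρ_w)/(ρ_m − ρ_c) = 5592 m × 1.7/0.67 = 14200 m.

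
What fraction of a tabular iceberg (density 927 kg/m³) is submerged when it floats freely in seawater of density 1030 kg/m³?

Submerged fraction = ρ_obj/ρ_fluid = 927/1030 = 90%.

90%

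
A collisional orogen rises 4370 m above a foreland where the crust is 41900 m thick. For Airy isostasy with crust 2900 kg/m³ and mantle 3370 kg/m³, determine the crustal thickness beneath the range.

Root depth r = h ρ_c / (ρ_m − ρ_c) = 4370 m × 2900 / 470 = 26960 m.
Total thickness = T + h + r = 41900 m + 4370 m + 26960 m = 73200 m.

73200 m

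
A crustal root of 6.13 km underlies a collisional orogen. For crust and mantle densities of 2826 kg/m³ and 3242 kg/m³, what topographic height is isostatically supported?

Isostatic balance requires: ρ_c h = (ρ_m − ρ_c) r.
h = r (ρ_m − ρ_c) / ρ_c = 6.13 km × (3242 − 2826) / 2826 = 0.902 km.

0.902 km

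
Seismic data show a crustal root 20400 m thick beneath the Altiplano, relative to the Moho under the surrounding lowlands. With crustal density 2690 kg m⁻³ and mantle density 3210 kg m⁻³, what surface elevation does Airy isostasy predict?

For local isostatic compensation: ρ_c h = (ρ_m − ρ_c) r.
h = r (ρ_m − ρ_c) / ρ_c = 20400 m × (3210 − 2690) / 2690 = 3940 m.

3940 m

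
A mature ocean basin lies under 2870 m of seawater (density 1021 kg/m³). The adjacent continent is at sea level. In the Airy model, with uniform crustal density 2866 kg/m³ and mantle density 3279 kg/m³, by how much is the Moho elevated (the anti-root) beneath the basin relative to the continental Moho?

12800 m

In Airy isostatic equilibrium: replacing crust with seawater at the top is compensated by replacing crust with mantle at the base: d (ρ_c − ρ_w) = a (ρ_m − ρ_c).
a = d (ρ_c − ρ_w)/(ρ_m − ρ_c) = 2870 m × 1845/413 = 12800 m.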